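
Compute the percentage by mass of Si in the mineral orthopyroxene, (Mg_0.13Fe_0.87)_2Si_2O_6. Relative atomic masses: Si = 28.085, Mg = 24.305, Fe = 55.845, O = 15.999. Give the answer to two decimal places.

21.97 weight percent

M((Mg_0.13Fe_0.87)_2Si_2O_6) = 255.654 g/mol.
Si contributes 2 × 28.085 = 56.170 g per mole.
56.170/255.654 = 0.2197 → 21.97%.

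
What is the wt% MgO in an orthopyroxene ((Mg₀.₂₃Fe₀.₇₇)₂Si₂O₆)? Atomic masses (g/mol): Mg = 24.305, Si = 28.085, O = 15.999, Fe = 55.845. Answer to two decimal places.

7.44 wt%

Formula mass = 249.346 g/mol.
0.46 Mg → 0.4600 mol MgO per formula unit; M(MgO) = 40.304, so MgO mass = 18.540 g.
18.540/249.346 × 100 = 7.44 wt%.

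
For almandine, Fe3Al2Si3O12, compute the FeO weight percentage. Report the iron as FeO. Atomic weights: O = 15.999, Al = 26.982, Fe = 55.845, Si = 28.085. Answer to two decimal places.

Molar mass of Fe3Al2Si3O12 = 3·55.845 + 2·26.982 + 3·28.085 + 12·15.999 = 497.742 g/mol.
Each formula unit contains 3 Fe, equivalent to 3/1 = 3.0000 mol FeO.
M(FeO) = 1×55.845 + 1×15.999 = 71.844 g/mol.
Mass of FeO per formula unit = 3.0000 × 71.844 = 215.532 g.
FeO wt% = 215.532 / 497.742 × 100 = 43.30%.

43.30 wt%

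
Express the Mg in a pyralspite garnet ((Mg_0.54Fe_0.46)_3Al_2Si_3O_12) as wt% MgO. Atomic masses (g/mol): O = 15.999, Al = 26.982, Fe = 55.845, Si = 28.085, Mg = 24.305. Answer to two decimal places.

Formula mass = 446.647 g/mol.
1.62 Mg → 1.6200 mol MgO per formula unit; M(MgO) = 40.304, so MgO mass = 65.292 g.
65.292/446.647 × 100 = 14.62 wt%.

14.62 wt%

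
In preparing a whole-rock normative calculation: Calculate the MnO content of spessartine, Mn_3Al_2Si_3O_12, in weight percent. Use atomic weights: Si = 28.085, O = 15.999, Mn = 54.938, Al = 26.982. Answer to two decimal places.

42.99 wt%

M(Mn_3Al_2Si_3O_12) = 495.021 g/mol; M(MnO) = 70.937 g/mol.
Moles MnO per formula unit = 3 Mn ÷ 1 = 3.0000.
MnO fraction = (3.0000 × 70.937) / 495.021 = 212.811/495.021 = 0.4299.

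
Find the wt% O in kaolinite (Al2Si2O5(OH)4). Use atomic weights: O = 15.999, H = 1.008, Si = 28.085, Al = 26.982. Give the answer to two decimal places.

55.78 weight percent

Formula mass = 2*26.982 + 2*28.085 + 9*15.999 + 4*1.008 = 258.157 g/mol, of which 143.991 g is O.
So O makes up 143.991/258.157 = 0.5578 of the mass, i.e. 55.78%.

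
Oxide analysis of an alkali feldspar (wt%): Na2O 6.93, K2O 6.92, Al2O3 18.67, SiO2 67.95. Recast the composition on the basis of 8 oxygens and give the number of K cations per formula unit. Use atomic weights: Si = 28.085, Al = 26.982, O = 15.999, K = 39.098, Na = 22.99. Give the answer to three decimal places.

Na2O: 6.93/61.979 = 0.11181 mol → 0.22362 mol Na, 0.11181 mol O.
K2O: 6.92/94.195 = 0.07346 mol → 0.14692 mol K, 0.07346 mol O.
Al2O3: 18.67/101.961 = 0.18311 mol → 0.36622 mol Al, 0.54933 mol O.
SiO2: 67.95/60.083 = 1.13094 mol → 1.13094 mol Si, 2.26188 mol O.
Total oxygen = 2.99648 mol. Normalization factor = 8/2.99648 = 2.66980.
K per 8 O = 0.14692 × 2.66980 = 0.392.

0.392 K apfu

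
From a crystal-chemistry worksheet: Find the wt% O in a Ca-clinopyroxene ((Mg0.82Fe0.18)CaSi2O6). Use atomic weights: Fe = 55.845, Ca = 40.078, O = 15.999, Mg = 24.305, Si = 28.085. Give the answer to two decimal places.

Formula mass = 0.82·24.305 + 0.18·55.845 + 1·40.078 + 2·28.085 + 6·15.999 = 222.224 g/mol, of which 95.994 g is O.
So O makes up 95.994/222.224 = 0.4320 of the mass, i.e. 43.20%.

43.20 weight percent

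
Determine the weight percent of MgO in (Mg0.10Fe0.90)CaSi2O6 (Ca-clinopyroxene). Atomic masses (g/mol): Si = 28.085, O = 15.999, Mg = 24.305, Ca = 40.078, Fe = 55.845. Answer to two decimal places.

Formula mass = 244.933 g/mol.
0.10 Mg → 0.1000 mol MgO per formula unit; M(MgO) = 40.304, so MgO mass = 4.030 g.
4.030/244.933 × 100 = 1.65 wt%.

1.65 wt%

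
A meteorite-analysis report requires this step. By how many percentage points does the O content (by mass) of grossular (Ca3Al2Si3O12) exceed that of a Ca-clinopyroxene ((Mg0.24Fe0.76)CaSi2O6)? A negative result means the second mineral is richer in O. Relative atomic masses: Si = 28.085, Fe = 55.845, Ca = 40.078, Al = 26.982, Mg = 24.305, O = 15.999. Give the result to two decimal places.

2.71 percentage points

M(Ca3Al2Si3O12) = 450.441 g/mol, so wt% O = 191.988/450.441 × 100 = 42.62%.
M((Mg0.24Fe0.76)CaSi2O6) = 240.517 g/mol, so wt% O = 95.994/240.517 × 100 = 39.91%.
42.62 − 39.91 = 2.71 pp.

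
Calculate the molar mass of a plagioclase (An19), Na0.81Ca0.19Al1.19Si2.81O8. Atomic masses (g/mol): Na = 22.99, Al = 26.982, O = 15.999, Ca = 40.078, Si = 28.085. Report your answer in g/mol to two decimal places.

M = 0.81*22.99 + 0.19*40.078 + 1.19*26.982 + 2.81*28.085 + 8*15.999

265.26 g/mol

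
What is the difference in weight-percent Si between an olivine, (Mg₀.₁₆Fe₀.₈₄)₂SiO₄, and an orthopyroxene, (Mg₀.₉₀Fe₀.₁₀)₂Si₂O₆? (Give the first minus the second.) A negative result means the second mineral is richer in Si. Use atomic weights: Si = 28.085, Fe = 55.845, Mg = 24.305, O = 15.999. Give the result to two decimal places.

M((Mg₀.₁₆Fe₀.₈₄)₂SiO₄) = 193.678 g/mol, so wt% Si = 28.085/193.678 × 100 = 14.50%.
M((Mg₀.₉₀Fe₀.₁₀)₂Si₂O₆) = 207.082 g/mol, so wt% Si = 56.170/207.082 × 100 = 27.12%.
14.50 − 27.12 = -12.62 pp.

-12.62 percentage points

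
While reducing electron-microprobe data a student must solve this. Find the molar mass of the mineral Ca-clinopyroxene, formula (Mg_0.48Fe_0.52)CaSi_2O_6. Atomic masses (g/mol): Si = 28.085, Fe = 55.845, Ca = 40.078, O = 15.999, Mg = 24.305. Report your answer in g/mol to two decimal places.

Mg: 0.48 × 24.305 = 11.6664
Fe: 0.52 × 55.845 = 29.0394
Ca: 1 × 40.078 = 40.0780
Si: 2 × 28.085 = 56.1700
O: 6 × 15.999 = 95.9940
Summing the contributions gives the formula mass.

232.95 g/mol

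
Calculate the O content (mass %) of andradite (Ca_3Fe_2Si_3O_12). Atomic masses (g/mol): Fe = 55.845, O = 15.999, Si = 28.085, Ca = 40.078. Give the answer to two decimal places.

37.78 mass %

M(Ca_3Fe_2Si_3O_12) = 508.167 g/mol.
O contributes 12 × 15.999 = 191.988 g per mole.
191.988/508.167 = 0.3778 → 37.78%.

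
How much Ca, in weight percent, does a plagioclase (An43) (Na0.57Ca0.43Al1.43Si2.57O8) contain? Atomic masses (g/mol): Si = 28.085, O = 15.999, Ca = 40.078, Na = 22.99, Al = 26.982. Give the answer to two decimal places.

M(Na0.57Ca0.43Al1.43Si2.57O8) = 269.093 g/mol.
Ca contributes 0.43 × 40.078 = 17.234 g per mole.
17.234/269.093 = 0.0640 → 6.40%.

6.40 weight percent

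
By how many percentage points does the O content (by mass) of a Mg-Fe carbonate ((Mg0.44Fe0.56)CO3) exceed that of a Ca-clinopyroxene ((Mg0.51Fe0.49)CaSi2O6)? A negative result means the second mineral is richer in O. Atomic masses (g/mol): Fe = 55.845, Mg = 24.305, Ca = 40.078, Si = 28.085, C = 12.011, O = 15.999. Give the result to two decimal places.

First mineral: 47.997 g O in 101.975 g formula = 47.07 wt% O.
Second mineral: 95.994 g O in 232.002 g formula = 41.38 wt% O.
47.07% − 41.38% gives a difference of 5.69 percentage points.

5.69 percentage points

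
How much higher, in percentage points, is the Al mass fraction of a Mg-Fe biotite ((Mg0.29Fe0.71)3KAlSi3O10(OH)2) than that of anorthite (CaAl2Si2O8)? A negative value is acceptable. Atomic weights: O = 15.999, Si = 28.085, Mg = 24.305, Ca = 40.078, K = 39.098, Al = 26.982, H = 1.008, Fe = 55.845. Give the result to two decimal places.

Al in (Mg0.29Fe0.71)3KAlSi3O10(OH)2: molar mass 484.434 g/mol; 1×26.982 = 26.982 g → 5.57 wt%.
Al in CaAl2Si2O8: molar mass 278.204 g/mol; 2×26.982 = 53.964 g → 19.40 wt%.
Difference = 5.57 − 19.40 = -13.83 percentage points.

-13.83 percentage points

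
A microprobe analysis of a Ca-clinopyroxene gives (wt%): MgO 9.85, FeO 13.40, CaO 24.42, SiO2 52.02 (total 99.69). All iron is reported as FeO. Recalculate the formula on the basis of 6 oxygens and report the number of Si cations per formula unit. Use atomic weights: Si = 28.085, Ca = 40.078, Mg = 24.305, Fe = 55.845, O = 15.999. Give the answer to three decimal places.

2.000 Si apfu

MgO (M=40.304): mol = 0.24439; Mg = 0.24439, O = 0.24439.
FeO (M=71.844): mol = 0.18652; Fe = 0.18652, O = 0.18652.
CaO (M=56.077): mol = 0.43547; Ca = 0.43547, O = 0.43547.
SiO2 (M=60.083): mol = 0.86580; Si = 0.86580, O = 1.73160.
ΣO = 2.59798; factor = 6/ΣO = 2.30949.
Si apfu = 0.86580 × 2.30949 = 2.000.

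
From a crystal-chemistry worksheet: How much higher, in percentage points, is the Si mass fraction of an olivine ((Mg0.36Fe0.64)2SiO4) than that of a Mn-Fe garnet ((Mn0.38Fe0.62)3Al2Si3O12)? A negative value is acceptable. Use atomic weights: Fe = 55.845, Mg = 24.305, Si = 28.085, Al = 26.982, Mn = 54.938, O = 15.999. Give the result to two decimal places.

M((Mg0.36Fe0.64)2SiO4) = 181.062 g/mol, so wt% Si = 28.085/181.062 × 100 = 15.51%.
M((Mn0.38Fe0.62)3Al2Si3O12) = 496.708 g/mol, so wt% Si = 84.255/496.708 × 100 = 16.96%.
15.51 − 16.96 = -1.45 pp.

-1.45 percentage points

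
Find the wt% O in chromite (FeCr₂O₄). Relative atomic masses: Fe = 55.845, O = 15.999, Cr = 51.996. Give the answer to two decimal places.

28.59 wt%

M(FeCr₂O₄) = 223.833 g/mol.
O contributes 4 × 15.999 = 63.996 g per mole.
63.996/223.833 = 0.2859 → 28.59%.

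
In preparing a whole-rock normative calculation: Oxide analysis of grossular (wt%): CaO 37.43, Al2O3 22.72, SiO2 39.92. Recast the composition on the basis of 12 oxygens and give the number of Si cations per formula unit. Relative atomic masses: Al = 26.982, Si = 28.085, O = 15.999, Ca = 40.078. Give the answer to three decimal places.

CaO: 37.43/56.077 = 0.66748 mol → 0.66748 mol Ca, 0.66748 mol O.
Al2O3: 22.72/101.961 = 0.22283 mol → 0.44566 mol Al, 0.66849 mol O.
SiO2: 39.92/60.083 = 0.66441 mol → 0.66441 mol Si, 1.32882 mol O.
Total oxygen = 2.66479 mol. Normalization factor = 12/2.66479 = 4.50317.
Si per 12 O = 0.66441 × 4.50317 = 2.992.

2.992 Si apfu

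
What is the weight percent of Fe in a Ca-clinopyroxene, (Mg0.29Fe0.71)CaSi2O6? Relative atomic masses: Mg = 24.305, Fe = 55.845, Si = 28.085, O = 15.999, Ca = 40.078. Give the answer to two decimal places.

16.59 wt%

Molar mass of (Mg0.29Fe0.71)CaSi2O6: 0.29×24.305 + 0.71×55.845 + 1×40.078 + 2×28.085 + 6×15.999 = 238.940 g/mol.
Mass of Fe per formula unit: 0.71 × 55.845 = 39.650 g.
Weight fraction Fe = 39.650 / 238.940 = 0.1659.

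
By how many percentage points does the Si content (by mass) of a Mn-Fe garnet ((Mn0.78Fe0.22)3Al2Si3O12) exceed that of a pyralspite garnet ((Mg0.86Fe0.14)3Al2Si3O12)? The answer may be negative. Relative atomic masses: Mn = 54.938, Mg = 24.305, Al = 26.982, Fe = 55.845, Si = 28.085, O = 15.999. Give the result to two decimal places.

-3.24 percentage points

First mineral: 84.255 g Si in 495.620 g formula = 17.00 wt% Si.
Second mineral: 84.255 g Si in 416.369 g formula = 20.24 wt% Si.
17.00% − 20.24% gives a difference of -3.24 percentage points.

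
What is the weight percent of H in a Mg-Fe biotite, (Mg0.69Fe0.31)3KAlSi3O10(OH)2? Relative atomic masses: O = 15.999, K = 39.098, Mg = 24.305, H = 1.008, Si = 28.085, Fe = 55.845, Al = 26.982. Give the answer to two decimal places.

0.45 wt%

Formula mass = 2.07×24.305 + 0.93×55.845 + 1×39.098 + 1×26.982 + 3×28.085 + 12×15.999 + 2×1.008 = 446.586 g/mol, of which 2.016 g is H.
So H makes up 2.016/446.586 = 0.0045 of the mass, i.e. 0.45%.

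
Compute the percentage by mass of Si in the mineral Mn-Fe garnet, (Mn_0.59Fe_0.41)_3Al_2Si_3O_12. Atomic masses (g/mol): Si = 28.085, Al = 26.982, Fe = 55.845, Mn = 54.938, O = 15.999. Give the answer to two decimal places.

Molar mass of (Mn_0.59Fe_0.41)_3Al_2Si_3O_12: 1.77·54.938 + 1.23·55.845 + 2·26.982 + 3·28.085 + 12·15.999 = 496.137 g/mol.
Mass of Si per formula unit: 3 × 28.085 = 84.255 g.
Weight fraction Si = 84.255 / 496.137 = 0.1698.

16.98 wt%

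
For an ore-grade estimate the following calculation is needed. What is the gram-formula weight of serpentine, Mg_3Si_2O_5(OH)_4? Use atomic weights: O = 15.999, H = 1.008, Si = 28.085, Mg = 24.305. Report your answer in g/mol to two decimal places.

277.11 g/mol

Mg: 3 × 24.305 = 72.9150
Si: 2 × 28.085 = 56.1700
O: 9 × 15.999 = 143.9910
H: 4 × 1.008 = 4.0320
Summing the contributions gives the formula mass.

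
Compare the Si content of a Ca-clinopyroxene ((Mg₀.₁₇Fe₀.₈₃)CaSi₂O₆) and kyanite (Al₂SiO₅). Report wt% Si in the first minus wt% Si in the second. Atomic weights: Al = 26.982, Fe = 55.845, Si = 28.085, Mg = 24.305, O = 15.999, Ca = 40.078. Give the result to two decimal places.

M((Mg₀.₁₇Fe₀.₈₃)CaSi₂O₆) = 242.725 g/mol, so wt% Si = 56.170/242.725 × 100 = 23.14%.
M(Al₂SiO₅) = 162.044 g/mol, so wt% Si = 28.085/162.044 × 100 = 17.33%.
23.14 − 17.33 = 5.81 pp.

5.81 percentage points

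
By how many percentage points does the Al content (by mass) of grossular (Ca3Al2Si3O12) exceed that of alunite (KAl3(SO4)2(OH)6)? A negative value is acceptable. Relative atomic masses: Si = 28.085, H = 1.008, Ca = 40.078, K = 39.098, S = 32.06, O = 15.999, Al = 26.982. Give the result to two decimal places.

M(Ca3Al2Si3O12) = 450.441 g/mol, so wt% Al = 53.964/450.441 × 100 = 11.98%.
M(KAl3(SO4)2(OH)6) = 414.198 g/mol, so wt% Al = 80.946/414.198 × 100 = 19.54%.
11.98 − 19.54 = -7.56 pp.

-7.56 percentage points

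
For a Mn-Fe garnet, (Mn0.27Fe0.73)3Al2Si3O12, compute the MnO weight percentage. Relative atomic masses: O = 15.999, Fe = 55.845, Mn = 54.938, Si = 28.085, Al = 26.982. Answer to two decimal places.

M((Mn0.27Fe0.73)3Al2Si3O12) = 497.007 g/mol; M(MnO) = 70.937 g/mol.
Moles MnO per formula unit = 0.81 Mn ÷ 1 = 0.8100.
MnO fraction = (0.8100 × 70.937) / 497.007 = 57.459/497.007 = 0.1156.

11.56 wt%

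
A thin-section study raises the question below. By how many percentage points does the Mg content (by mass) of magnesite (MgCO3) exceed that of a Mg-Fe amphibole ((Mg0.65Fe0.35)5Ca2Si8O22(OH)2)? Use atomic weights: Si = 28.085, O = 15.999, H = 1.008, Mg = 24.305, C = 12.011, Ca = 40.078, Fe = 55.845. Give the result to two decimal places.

Mg in MgCO3: molar mass 84.313 g/mol; 1×24.305 = 24.305 g → 28.83 wt%.
Mg in (Mg0.65Fe0.35)5Ca2Si8O22(OH)2: molar mass 867.548 g/mol; 3.25×24.305 = 78.991 g → 9.11 wt%.
Difference = 28.83 − 9.11 = 19.72 percentage points.

19.72 percentage points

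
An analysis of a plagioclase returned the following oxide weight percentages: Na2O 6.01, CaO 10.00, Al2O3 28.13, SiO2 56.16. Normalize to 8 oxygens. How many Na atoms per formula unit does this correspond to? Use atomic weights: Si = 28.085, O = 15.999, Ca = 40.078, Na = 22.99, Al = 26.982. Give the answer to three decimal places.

6.01 wt% Na2O ÷ 61.979 g/mol = 0.09697 mol, giving 0.19394 Na and 0.09697 O.
10.00 wt% CaO ÷ 56.077 g/mol = 0.17833 mol, giving 0.17833 Ca and 0.17833 O.
28.13 wt% Al2O3 ÷ 101.961 g/mol = 0.27589 mol, giving 0.55178 Al and 0.82767 O.
56.16 wt% SiO2 ÷ 60.083 g/mol = 0.93471 mol, giving 0.93471 Si and 1.86942 O.
Oxygen sums to 2.97239; scaling by 8/2.97239 = 2.69144 puts the formula on 8 O.
Na: 0.19394 × 2.69144 = 0.522 atoms per formula unit.

0.522 Na apfu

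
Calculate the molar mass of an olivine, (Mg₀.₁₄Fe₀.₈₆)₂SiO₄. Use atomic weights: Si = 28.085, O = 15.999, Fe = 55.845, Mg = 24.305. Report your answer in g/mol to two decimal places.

194.94 g/mol

The formula mass is the sum 0.28·24.305 + 1.72·55.845 + 1·28.085 + 4·15.999.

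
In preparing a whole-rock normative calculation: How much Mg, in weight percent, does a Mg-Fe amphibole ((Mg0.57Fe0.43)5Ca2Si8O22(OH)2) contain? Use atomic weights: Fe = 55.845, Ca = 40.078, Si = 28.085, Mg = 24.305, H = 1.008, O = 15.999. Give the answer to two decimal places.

7.87 weight percent

Formula mass = 2.85*24.305 + 2.15*55.845 + 2*40.078 + 8*28.085 + 24*15.999 + 2*1.008 = 880.164 g/mol, of which 69.269 g is Mg.
So Mg makes up 69.269/880.164 = 0.0787 of the mass, i.e. 7.87%.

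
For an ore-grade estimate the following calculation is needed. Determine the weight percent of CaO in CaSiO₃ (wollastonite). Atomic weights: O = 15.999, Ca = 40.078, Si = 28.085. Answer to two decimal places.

48.28 wt%

Molar mass of CaSiO₃ = 1·40.078 + 1·28.085 + 3·15.999 = 116.160 g/mol.
Each formula unit contains 1 Ca, equivalent to 1/1 = 1.0000 mol CaO.
M(CaO) = 1×40.078 + 1×15.999 = 56.077 g/mol.
Mass of CaO per formula unit = 1.0000 × 56.077 = 56.077 g.
CaO wt% = 56.077 / 116.160 × 100 = 48.28%.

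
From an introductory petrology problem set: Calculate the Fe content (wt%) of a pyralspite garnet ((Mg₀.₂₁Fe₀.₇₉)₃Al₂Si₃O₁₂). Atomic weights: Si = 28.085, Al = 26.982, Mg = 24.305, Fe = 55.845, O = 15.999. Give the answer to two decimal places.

27.70 wt%

M((Mg₀.₂₁Fe₀.₇₉)₃Al₂Si₃O₁₂) = 477.872 g/mol.
Fe contributes 2.37 × 55.845 = 132.353 g per mole.
132.353/477.872 = 0.2770 → 27.70%.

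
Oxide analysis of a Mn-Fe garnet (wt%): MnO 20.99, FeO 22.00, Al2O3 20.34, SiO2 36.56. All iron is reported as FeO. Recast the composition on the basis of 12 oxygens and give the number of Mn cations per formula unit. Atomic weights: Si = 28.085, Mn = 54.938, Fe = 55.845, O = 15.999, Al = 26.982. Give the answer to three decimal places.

1.469 Mn apfu

MnO: 20.99/70.937 = 0.29590 mol → 0.29590 mol Mn, 0.29590 mol O.
FeO: 22.00/71.844 = 0.30622 mol → 0.30622 mol Fe, 0.30622 mol O.
Al2O3: 20.34/101.961 = 0.19949 mol → 0.39898 mol Al, 0.59847 mol O.
SiO2: 36.56/60.083 = 0.60849 mol → 0.60849 mol Si, 1.21698 mol O.
Total oxygen = 2.41757 mol. Normalization factor = 12/2.41757 = 4.96366.
Mn per 12 O = 0.29590 × 4.96366 = 1.469.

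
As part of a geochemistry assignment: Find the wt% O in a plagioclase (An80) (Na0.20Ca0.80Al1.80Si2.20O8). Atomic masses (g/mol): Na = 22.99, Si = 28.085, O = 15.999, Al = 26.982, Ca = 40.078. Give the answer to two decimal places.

46.54 weight percent

M(Na0.20Ca0.80Al1.80Si2.20O8) = 275.007 g/mol.
O contributes 8 × 15.999 = 127.992 g per mole.
127.992/275.007 = 0.4654 → 46.54%.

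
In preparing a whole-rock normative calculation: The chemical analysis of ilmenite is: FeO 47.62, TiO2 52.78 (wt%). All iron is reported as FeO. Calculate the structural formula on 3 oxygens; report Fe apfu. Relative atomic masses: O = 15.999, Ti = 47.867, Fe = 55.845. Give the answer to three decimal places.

FeO (M=71.844): mol = 0.66283; Fe = 0.66283, O = 0.66283.
TiO2 (M=79.865): mol = 0.66087; Ti = 0.66087, O = 1.32174.
ΣO = 1.98457; factor = 3/ΣO = 1.51166.
Fe apfu = 0.66283 × 1.51166 = 1.002.

1.002 Fe apfu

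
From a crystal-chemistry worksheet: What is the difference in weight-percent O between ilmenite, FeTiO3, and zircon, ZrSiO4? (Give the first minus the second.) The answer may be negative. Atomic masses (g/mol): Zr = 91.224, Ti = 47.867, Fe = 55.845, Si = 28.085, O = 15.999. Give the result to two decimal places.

-3.27 percentage points

First mineral: 47.997 g O in 151.709 g formula = 31.64 wt% O.
Second mineral: 63.996 g O in 183.305 g formula = 34.91 wt% O.
31.64% − 34.91% gives a difference of -3.27 percentage points.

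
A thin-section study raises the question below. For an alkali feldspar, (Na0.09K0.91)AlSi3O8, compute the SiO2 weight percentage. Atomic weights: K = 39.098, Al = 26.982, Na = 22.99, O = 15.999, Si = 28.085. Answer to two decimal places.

Molar mass of (Na0.09K0.91)AlSi3O8 = 0.09·22.99 + 0.91·39.098 + 1·26.982 + 3·28.085 + 8·15.999 = 276.877 g/mol.
Each formula unit contains 3 Si, equivalent to 3/1 = 3.0000 mol SiO2.
M(SiO2) = 1×28.085 + 2×15.999 = 60.083 g/mol.
Mass of SiO2 per formula unit = 3.0000 × 60.083 = 180.249 g.
SiO2 wt% = 180.249 / 276.877 × 100 = 65.10%.

65.10 wt%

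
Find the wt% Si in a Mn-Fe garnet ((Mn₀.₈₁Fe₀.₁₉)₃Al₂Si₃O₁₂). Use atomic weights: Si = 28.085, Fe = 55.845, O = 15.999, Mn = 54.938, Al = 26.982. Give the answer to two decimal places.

17.00 wt%

Molar mass of (Mn₀.₈₁Fe₀.₁₉)₃Al₂Si₃O₁₂: 2.43*54.938 + 0.57*55.845 + 2*26.982 + 3*28.085 + 12*15.999 = 495.538 g/mol.
Mass of Si per formula unit: 3 × 28.085 = 84.255 g.
Weight fraction Si = 84.255 / 495.538 = 0.1700.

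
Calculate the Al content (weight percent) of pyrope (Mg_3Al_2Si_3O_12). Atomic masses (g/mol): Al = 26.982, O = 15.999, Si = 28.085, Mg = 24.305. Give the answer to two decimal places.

13.39 weight percent

M(Mg_3Al_2Si_3O_12) = 403.122 g/mol.
Al contributes 2 × 26.982 = 53.964 g per mole.
53.964/403.122 = 0.1339 → 13.39%.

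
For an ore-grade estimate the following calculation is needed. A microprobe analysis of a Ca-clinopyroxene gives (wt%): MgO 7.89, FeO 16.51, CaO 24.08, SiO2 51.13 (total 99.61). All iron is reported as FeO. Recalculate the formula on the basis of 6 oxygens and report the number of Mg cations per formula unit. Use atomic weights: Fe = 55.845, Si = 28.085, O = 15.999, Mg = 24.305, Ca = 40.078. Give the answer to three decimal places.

MgO: 7.89/40.304 = 0.19576 mol → 0.19576 mol Mg, 0.19576 mol O.
FeO: 16.51/71.844 = 0.22980 mol → 0.22980 mol Fe, 0.22980 mol O.
CaO: 24.08/56.077 = 0.42941 mol → 0.42941 mol Ca, 0.42941 mol O.
SiO2: 51.13/60.083 = 0.85099 mol → 0.85099 mol Si, 1.70198 mol O.
Total oxygen = 2.55695 mol. Normalization factor = 6/2.55695 = 2.34655.
Mg per 6 O = 0.19576 × 2.34655 = 0.459.

0.459 Mg apfu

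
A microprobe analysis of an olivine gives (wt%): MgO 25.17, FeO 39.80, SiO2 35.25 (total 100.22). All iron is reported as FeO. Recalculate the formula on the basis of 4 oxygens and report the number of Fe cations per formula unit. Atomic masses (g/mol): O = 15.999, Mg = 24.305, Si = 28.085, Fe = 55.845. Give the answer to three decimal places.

MgO (M=40.304): mol = 0.62450; Mg = 0.62450, O = 0.62450.
FeO (M=71.844): mol = 0.55398; Fe = 0.55398, O = 0.55398.
SiO2 (M=60.083): mol = 0.58669; Si = 0.58669, O = 1.17338.
ΣO = 2.35186; factor = 4/ΣO = 1.70078.
Fe apfu = 0.55398 × 1.70078 = 0.942.

0.942 Fe apfu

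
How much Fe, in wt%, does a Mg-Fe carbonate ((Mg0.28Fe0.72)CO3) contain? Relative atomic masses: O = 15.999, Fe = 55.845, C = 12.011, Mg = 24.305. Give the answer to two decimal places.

M((Mg0.28Fe0.72)CO3) = 107.022 g/mol.
Fe contributes 0.72 × 55.845 = 40.208 g per mole.
40.208/107.022 = 0.3757 → 37.57%.

37.57 wt%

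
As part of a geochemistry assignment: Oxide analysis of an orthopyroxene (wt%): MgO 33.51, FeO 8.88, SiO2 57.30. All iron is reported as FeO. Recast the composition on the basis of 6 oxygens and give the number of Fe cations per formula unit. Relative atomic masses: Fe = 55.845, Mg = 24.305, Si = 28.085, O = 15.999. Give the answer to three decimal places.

0.259 Fe apfu

MgO: 33.51/40.304 = 0.83143 mol → 0.83143 mol Mg, 0.83143 mol O.
FeO: 8.88/71.844 = 0.12360 mol → 0.12360 mol Fe, 0.12360 mol O.
SiO2: 57.30/60.083 = 0.95368 mol → 0.95368 mol Si, 1.90736 mol O.
Total oxygen = 2.86239 mol. Normalization factor = 6/2.86239 = 2.09615.
Fe per 6 O = 0.12360 × 2.09615 = 0.259.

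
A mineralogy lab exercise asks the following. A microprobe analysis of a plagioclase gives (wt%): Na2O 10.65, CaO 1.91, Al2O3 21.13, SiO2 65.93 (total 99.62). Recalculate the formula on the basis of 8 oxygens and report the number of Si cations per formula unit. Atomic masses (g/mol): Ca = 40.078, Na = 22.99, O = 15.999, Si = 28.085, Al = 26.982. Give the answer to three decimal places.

Na2O (M=61.979): mol = 0.17183; Na = 0.34366, O = 0.17183.
CaO (M=56.077): mol = 0.03406; Ca = 0.03406, O = 0.03406.
Al2O3 (M=101.961): mol = 0.20724; Al = 0.41448, O = 0.62172.
SiO2 (M=60.083): mol = 1.09732; Si = 1.09732, O = 2.19464.
ΣO = 3.02225; factor = 8/ΣO = 2.64703.
Si apfu = 1.09732 × 2.64703 = 2.905.

2.905 Si apfu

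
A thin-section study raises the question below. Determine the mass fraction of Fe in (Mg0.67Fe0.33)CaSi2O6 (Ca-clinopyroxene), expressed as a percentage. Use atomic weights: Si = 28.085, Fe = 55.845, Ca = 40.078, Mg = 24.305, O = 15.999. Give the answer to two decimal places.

8.12 weight percent

Formula mass = 0.67·24.305 + 0.33·55.845 + 1·40.078 + 2·28.085 + 6·15.999 = 226.955 g/mol, of which 18.429 g is Fe.
So Fe makes up 18.429/226.955 = 0.0812 of the mass, i.e. 8.12%.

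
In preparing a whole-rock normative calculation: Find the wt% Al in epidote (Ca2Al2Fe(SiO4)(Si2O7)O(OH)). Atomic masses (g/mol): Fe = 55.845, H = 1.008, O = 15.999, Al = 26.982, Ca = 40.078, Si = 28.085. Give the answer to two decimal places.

Molar mass of Ca2Al2Fe(SiO4)(Si2O7)O(OH): 2*40.078 + 2*26.982 + 1*55.845 + 3*28.085 + 13*15.999 + 1*1.008 = 483.215 g/mol.
Mass of Al per formula unit: 2 × 26.982 = 53.964 g.
Weight fraction Al = 53.964 / 483.215 = 0.1117.

11.17 weight percent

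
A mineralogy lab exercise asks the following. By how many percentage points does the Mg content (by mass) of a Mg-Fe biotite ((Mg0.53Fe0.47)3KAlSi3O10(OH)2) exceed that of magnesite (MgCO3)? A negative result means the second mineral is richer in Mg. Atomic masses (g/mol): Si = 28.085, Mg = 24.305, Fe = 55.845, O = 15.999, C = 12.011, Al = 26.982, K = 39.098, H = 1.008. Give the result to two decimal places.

First mineral: 38.645 g Mg in 461.725 g formula = 8.37 wt% Mg.
Second mineral: 24.305 g Mg in 84.313 g formula = 28.83 wt% Mg.
8.37% − 28.83% gives a difference of -20.46 percentage points.

-20.46 percentage points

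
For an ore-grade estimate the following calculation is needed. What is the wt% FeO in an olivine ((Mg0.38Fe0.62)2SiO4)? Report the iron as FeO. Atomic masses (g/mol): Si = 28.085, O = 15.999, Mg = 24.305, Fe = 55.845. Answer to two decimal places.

49.55 wt%

M((Mg0.38Fe0.62)2SiO4) = 179.801 g/mol; M(FeO) = 71.844 g/mol.
Moles FeO per formula unit = 1.24 Fe ÷ 1 = 1.2400.
FeO fraction = (1.2400 × 71.844) / 179.801 = 89.087/179.801 = 0.4955.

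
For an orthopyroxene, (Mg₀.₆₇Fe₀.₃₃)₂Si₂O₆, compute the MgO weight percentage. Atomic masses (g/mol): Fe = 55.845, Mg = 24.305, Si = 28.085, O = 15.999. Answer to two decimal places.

24.37 wt%

Formula mass = 221.590 g/mol.
1.34 Mg → 1.3400 mol MgO per formula unit; M(MgO) = 40.304, so MgO mass = 54.007 g.
54.007/221.590 × 100 = 24.37 wt%.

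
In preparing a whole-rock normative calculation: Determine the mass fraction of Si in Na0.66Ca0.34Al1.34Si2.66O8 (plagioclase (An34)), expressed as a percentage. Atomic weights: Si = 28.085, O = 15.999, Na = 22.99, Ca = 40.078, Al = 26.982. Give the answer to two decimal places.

Molar mass of Na0.66Ca0.34Al1.34Si2.66O8: 0.66×22.99 + 0.34×40.078 + 1.34×26.982 + 2.66×28.085 + 8×15.999 = 267.654 g/mol.
Mass of Si per formula unit: 2.66 × 28.085 = 74.706 g.
Weight fraction Si = 74.706 / 267.654 = 0.2791.

27.91 wt%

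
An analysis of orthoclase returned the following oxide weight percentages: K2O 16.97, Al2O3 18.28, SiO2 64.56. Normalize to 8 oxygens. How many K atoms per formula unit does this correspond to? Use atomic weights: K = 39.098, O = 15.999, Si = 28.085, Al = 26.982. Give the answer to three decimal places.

K2O (M=94.195): mol = 0.18016; K = 0.36032, O = 0.18016.
Al2O3 (M=101.961): mol = 0.17928; Al = 0.35856, O = 0.53784.
SiO2 (M=60.083): mol = 1.07451; Si = 1.07451, O = 2.14902.
ΣO = 2.86702; factor = 8/ΣO = 2.79035.
K apfu = 0.36032 × 2.79035 = 1.005.

1.005 K apfu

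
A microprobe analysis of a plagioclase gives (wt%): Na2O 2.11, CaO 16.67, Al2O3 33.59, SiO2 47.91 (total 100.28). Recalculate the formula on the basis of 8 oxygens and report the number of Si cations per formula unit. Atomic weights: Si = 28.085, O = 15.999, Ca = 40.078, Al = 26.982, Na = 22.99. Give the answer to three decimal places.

2.189 Si apfu

Na2O (M=61.979): mol = 0.03404; Na = 0.06808, O = 0.03404.
CaO (M=56.077): mol = 0.29727; Ca = 0.29727, O = 0.29727.
Al2O3 (M=101.961): mol = 0.32944; Al = 0.65888, O = 0.98832.
SiO2 (M=60.083): mol = 0.79740; Si = 0.79740, O = 1.59480.
ΣO = 2.91443; factor = 8/ΣO = 2.74496.
Si apfu = 0.79740 × 2.74496 = 2.189.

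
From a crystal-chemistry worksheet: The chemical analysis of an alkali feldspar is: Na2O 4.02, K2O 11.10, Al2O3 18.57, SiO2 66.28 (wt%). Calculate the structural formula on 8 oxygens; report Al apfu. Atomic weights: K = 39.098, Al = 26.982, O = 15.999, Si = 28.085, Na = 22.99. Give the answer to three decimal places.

4.02 wt% Na2O ÷ 61.979 g/mol = 0.06486 mol, giving 0.12972 Na and 0.06486 O.
11.10 wt% K2O ÷ 94.195 g/mol = 0.11784 mol, giving 0.23568 K and 0.11784 O.
18.57 wt% Al2O3 ÷ 101.961 g/mol = 0.18213 mol, giving 0.36426 Al and 0.54639 O.
66.28 wt% SiO2 ÷ 60.083 g/mol = 1.10314 mol, giving 1.10314 Si and 2.20628 O.
Oxygen sums to 2.93537; scaling by 8/2.93537 = 2.72538 puts the formula on 8 O.
Al: 0.36426 × 2.72538 = 0.993 atoms per formula unit.

0.993 Al apfu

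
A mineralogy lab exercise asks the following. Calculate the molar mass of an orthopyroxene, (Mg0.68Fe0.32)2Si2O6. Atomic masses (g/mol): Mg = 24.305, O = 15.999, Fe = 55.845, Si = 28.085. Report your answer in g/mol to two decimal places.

The formula mass is the sum 1.36(24.305) + 0.64(55.845) + 2(28.085) + 6(15.999).

220.96 g/mol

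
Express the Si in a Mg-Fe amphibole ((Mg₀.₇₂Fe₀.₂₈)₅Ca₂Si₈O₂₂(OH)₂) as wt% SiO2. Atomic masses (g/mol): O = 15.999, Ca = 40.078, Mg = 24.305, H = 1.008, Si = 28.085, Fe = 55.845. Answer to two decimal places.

56.12 wt%

M((Mg₀.₇₂Fe₀.₂₈)₅Ca₂Si₈O₂₂(OH)₂) = 856.509 g/mol; M(SiO2) = 60.083 g/mol.
Moles SiO2 per formula unit = 8 Si ÷ 1 = 8.0000.
SiO2 fraction = (8.0000 × 60.083) / 856.509 = 480.664/856.509 = 0.5612.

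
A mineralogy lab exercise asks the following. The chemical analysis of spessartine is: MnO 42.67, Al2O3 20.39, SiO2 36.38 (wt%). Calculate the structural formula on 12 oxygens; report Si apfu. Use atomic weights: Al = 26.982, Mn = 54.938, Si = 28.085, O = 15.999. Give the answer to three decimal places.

3.012 Si apfu

MnO (M=70.937): mol = 0.60152; Mn = 0.60152, O = 0.60152.
Al2O3 (M=101.961): mol = 0.19998; Al = 0.39996, O = 0.59994.
SiO2 (M=60.083): mol = 0.60550; Si = 0.60550, O = 1.21100.
ΣO = 2.41246; factor = 12/ΣO = 4.97418.
Si apfu = 0.60550 × 4.97418 = 3.012.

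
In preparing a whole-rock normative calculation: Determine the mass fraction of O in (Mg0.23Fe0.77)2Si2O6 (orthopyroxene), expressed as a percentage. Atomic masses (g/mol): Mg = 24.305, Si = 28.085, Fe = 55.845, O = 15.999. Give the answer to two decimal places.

Formula mass = 0.46×24.305 + 1.54×55.845 + 2×28.085 + 6×15.999 = 249.346 g/mol, of which 95.994 g is O.
So O makes up 95.994/249.346 = 0.3850 of the mass, i.e. 38.50%.

38.50 mass %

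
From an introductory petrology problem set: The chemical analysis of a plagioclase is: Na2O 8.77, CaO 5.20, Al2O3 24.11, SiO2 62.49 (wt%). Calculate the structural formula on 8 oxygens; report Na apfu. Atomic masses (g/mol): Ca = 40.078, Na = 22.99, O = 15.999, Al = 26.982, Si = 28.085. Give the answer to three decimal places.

Na2O (M=61.979): mol = 0.14150; Na = 0.28300, O = 0.14150.
CaO (M=56.077): mol = 0.09273; Ca = 0.09273, O = 0.09273.
Al2O3 (M=101.961): mol = 0.23646; Al = 0.47292, O = 0.70938.
SiO2 (M=60.083): mol = 1.04006; Si = 1.04006, O = 2.08012.
ΣO = 3.02373; factor = 8/ΣO = 2.64574.
Na apfu = 0.28300 × 2.64574 = 0.749.

0.749 Na apfu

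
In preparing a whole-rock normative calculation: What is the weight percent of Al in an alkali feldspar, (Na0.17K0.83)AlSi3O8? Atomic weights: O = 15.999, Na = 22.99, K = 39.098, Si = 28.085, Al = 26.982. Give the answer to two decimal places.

9.79 mass %

Molar mass of (Na0.17K0.83)AlSi3O8: 0.17×22.99 + 0.83×39.098 + 1×26.982 + 3×28.085 + 8×15.999 = 275.589 g/mol.
Mass of Al per formula unit: 1 × 26.982 = 26.982 g.
Weight fraction Al = 26.982 / 275.589 = 0.0979.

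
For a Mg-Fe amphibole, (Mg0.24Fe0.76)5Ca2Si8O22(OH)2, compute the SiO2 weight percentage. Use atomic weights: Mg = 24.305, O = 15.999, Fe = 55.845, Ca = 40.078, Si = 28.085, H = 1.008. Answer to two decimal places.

51.56 wt%

Molar mass of (Mg0.24Fe0.76)5Ca2Si8O22(OH)2 = 1.20*24.305 + 3.80*55.845 + 2*40.078 + 8*28.085 + 24*15.999 + 2*1.008 = 932.205 g/mol.
Each formula unit contains 8 Si, equivalent to 8/1 = 8.0000 mol SiO2.
M(SiO2) = 1×28.085 + 2×15.999 = 60.083 g/mol.
Mass of SiO2 per formula unit = 8.0000 × 60.083 = 480.664 g.
SiO2 wt% = 480.664 / 932.205 × 100 = 51.56%.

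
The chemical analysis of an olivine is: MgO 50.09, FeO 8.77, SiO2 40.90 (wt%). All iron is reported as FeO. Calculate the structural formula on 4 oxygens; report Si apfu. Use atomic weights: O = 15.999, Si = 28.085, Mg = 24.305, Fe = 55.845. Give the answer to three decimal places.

MgO (M=40.304): mol = 1.24280; Mg = 1.24280, O = 1.24280.
FeO (M=71.844): mol = 0.12207; Fe = 0.12207, O = 0.12207.
SiO2 (M=60.083): mol = 0.68072; Si = 0.68072, O = 1.36144.
ΣO = 2.72631; factor = 4/ΣO = 1.46718.
Si apfu = 0.68072 × 1.46718 = 0.999.

0.999 Si apfu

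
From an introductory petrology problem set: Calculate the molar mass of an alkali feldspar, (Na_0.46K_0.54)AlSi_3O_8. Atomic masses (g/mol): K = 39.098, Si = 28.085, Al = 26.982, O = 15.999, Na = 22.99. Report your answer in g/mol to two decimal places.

The formula mass is the sum 0.46·22.99 + 0.54·39.098 + 1·26.982 + 3·28.085 + 8·15.999.

270.92 g/mol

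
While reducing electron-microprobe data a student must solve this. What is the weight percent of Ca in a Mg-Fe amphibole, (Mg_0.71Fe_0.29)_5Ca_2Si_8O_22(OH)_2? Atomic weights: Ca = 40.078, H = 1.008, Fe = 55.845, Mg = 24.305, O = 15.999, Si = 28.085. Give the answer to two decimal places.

9.34 weight percent

Formula mass = 3.55·24.305 + 1.45·55.845 + 2·40.078 + 8·28.085 + 24·15.999 + 2·1.008 = 858.086 g/mol, of which 80.156 g is Ca.
So Ca makes up 80.156/858.086 = 0.0934 of the mass, i.e. 9.34%.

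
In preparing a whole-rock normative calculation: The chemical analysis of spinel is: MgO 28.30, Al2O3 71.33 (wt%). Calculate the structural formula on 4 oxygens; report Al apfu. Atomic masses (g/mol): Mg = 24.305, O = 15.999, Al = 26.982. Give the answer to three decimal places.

MgO (M=40.304): mol = 0.70216; Mg = 0.70216, O = 0.70216.
Al2O3 (M=101.961): mol = 0.69958; Al = 1.39916, O = 2.09874.
ΣO = 2.80090; factor = 4/ΣO = 1.42811.
Al apfu = 1.39916 × 1.42811 = 1.998.

1.998 Al apfu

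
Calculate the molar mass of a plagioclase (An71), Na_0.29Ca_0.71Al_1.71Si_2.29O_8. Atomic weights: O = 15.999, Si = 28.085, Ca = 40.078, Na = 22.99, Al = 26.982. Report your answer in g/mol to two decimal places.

The formula mass is the sum 0.29×22.99 + 0.71×40.078 + 1.71×26.982 + 2.29×28.085 + 8×15.999.

273.57 g/mol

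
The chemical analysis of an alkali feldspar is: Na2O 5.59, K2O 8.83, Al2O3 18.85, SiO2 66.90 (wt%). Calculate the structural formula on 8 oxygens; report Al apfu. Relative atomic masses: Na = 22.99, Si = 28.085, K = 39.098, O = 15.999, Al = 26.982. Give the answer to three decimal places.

0.997 Al apfu

Na2O (M=61.979): mol = 0.09019; Na = 0.18038, O = 0.09019.
K2O (M=94.195): mol = 0.09374; K = 0.18748, O = 0.09374.
Al2O3 (M=101.961): mol = 0.18487; Al = 0.36974, O = 0.55461.
SiO2 (M=60.083): mol = 1.11346; Si = 1.11346, O = 2.22692.
ΣO = 2.96546; factor = 8/ΣO = 2.69773.
Al apfu = 0.36974 × 2.69773 = 0.997.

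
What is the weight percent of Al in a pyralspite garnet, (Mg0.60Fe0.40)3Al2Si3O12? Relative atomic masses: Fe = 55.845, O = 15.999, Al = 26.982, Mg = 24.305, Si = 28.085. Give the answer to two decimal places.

12.24 wt%

Formula mass = 1.80*24.305 + 1.20*55.845 + 2*26.982 + 3*28.085 + 12*15.999 = 440.970 g/mol, of which 53.964 g is Al.
So Al makes up 53.964/440.970 = 0.1224 of the mass, i.e. 12.24%.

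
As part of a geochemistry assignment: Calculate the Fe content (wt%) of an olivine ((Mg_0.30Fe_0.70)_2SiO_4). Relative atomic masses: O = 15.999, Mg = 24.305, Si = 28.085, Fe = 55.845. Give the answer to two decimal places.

Formula mass = 0.60*24.305 + 1.40*55.845 + 1*28.085 + 4*15.999 = 184.847 g/mol, of which 78.183 g is Fe.
So Fe makes up 78.183/184.847 = 0.4230 of the mass, i.e. 42.30%.

42.30 wt%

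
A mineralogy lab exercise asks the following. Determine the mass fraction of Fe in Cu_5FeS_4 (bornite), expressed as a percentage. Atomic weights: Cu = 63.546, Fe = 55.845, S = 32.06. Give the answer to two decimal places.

M(Cu_5FeS_4) = 501.815 g/mol.
Fe contributes 1 × 55.845 = 55.845 g per mole.
55.845/501.815 = 0.1113 → 11.13%.

11.13 mass %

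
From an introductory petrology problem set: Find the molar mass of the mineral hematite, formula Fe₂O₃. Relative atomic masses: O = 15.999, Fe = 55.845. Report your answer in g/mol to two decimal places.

159.69 g/mol

Fe: 2 × 55.845 = 111.6900
O: 3 × 15.999 = 47.9970
Summing the contributions gives the formula mass.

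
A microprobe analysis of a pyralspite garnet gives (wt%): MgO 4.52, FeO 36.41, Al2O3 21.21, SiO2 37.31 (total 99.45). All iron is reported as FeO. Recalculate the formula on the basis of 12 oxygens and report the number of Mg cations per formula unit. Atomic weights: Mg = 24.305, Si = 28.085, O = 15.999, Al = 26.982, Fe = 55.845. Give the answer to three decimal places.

MgO (M=40.304): mol = 0.11215; Mg = 0.11215, O = 0.11215.
FeO (M=71.844): mol = 0.50679; Fe = 0.50679, O = 0.50679.
Al2O3 (M=101.961): mol = 0.20802; Al = 0.41604, O = 0.62406.
SiO2 (M=60.083): mol = 0.62097; Si = 0.62097, O = 1.24194.
ΣO = 2.48494; factor = 12/ΣO = 4.82909.
Mg apfu = 0.11215 × 4.82909 = 0.542.

0.542 Mg apfu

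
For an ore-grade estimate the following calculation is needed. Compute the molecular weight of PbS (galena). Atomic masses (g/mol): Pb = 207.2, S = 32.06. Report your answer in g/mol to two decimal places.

The formula mass is the sum 1*207.2 + 1*32.06.

239.26 g/mol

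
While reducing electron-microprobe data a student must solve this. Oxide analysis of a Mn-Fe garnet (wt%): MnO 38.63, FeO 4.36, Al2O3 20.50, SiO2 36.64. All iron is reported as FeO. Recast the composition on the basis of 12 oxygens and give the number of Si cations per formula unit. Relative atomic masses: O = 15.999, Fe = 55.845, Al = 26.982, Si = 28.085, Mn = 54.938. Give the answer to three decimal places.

38.63 wt% MnO ÷ 70.937 g/mol = 0.54457 mol, giving 0.54457 Mn and 0.54457 O.
4.36 wt% FeO ÷ 71.844 g/mol = 0.06069 mol, giving 0.06069 Fe and 0.06069 O.
20.50 wt% Al2O3 ÷ 101.961 g/mol = 0.20106 mol, giving 0.40212 Al and 0.60318 O.
36.64 wt% SiO2 ÷ 60.083 g/mol = 0.60982 mol, giving 0.60982 Si and 1.21964 O.
Oxygen sums to 2.42808; scaling by 12/2.42808 = 4.94218 puts the formula on 12 O.
Si: 0.60982 × 4.94218 = 3.014 atoms per formula unit.

3.014 Si apfu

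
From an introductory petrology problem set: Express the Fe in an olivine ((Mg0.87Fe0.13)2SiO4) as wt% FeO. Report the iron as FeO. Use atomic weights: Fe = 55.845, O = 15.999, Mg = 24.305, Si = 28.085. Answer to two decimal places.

12.55 wt%

M((Mg0.87Fe0.13)2SiO4) = 148.891 g/mol; M(FeO) = 71.844 g/mol.
Moles FeO per formula unit = 0.26 Fe ÷ 1 = 0.2600.
FeO fraction = (0.2600 × 71.844) / 148.891 = 18.679/148.891 = 0.1255.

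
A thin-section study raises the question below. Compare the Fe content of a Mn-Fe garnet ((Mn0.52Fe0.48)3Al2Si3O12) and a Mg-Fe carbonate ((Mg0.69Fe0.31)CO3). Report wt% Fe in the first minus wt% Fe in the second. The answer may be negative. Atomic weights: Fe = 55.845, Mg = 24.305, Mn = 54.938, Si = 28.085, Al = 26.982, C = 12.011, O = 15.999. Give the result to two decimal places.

-2.20 percentage points

Fe in (Mn0.52Fe0.48)3Al2Si3O12: molar mass 496.327 g/mol; 1.44×55.845 = 80.417 g → 16.20 wt%.
Fe in (Mg0.69Fe0.31)CO3: molar mass 94.090 g/mol; 0.31×55.845 = 17.312 g → 18.40 wt%.
Difference = 16.20 − 18.40 = -2.20 percentage points.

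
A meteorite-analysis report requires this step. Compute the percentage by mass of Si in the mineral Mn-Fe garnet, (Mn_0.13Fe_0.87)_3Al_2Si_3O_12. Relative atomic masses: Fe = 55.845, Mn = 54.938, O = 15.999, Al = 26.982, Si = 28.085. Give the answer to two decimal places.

16.94 wt%

M((Mn_0.13Fe_0.87)_3Al_2Si_3O_12) = 497.388 g/mol.
Si contributes 3 × 28.085 = 84.255 g per mole.
84.255/497.388 = 0.1694 → 16.94%.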